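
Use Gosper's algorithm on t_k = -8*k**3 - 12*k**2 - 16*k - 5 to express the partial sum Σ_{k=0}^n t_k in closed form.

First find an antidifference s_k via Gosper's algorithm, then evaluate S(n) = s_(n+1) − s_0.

S(n) = -2*n**4 - 8*n**3 - 16*n**2 - 15*n - 5

Ratio r(k) = (8*k**3 + 36*k**2 + 64*k + 41)/(8*k**3 + 12*k**2 + 16*k + 5).
Gosper form: A/B · C(k+1)/C(k) with A=1, B=1, C=k**3 + 3*k**2/2 + 2*k + 5/8.
Need (1)·f(k+1) − (1)·f(k) = k**3 + 3*k**2/2 + 2*k + 5/8.
d = 4 from the (0,0,3) case.
Solve for f: f(k) = k*(2*k**3 + 4*k - 1)/8 (degree 4 ≤ 4).
Get s_k = R·t_k = k*(-2*k**3 - 4*k + 1) with R(k) = B(k−1)f(k)/C(k) = k*(2*k**3 + 4*k - 1)/(8*k**3 + 12*k**2 + 16*k + 5).
s_(k+1) − s_k = -8*k**3 - 12*k**2 - 16*k - 5 = t_k.
Evaluate: s_(n+1) = -2*n**4 - 8*n**3 - 16*n**2 - 15*n - 5; subtract s_(0) = 0 ⇒ S(n) = -2*n**4 - 8*n**3 - 16*n**2 - 15*n - 5.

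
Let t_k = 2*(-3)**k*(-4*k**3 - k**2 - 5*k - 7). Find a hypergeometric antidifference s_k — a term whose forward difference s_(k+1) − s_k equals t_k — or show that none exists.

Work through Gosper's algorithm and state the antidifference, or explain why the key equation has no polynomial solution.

s_k = 2*(-3)**k*(k**3 - 2*k**2 + 2*k + 1)

t_(k+1)/t_k = 3*(-4*k**3 - 13*k**2 - 19*k - 17)/(4*k**3 + k**2 + 5*k + 7).
Gosper form: A/B · C(k+1)/C(k) with A=-3, B=1, C=k**3 + k**2/4 + 5*k/4 + 7/4.
f must satisfy (-3)·f(k+1) − (1)·f(k) = k**3 + k**2/4 + 5*k/4 + 7/4.
Bound: deg f ≤ 3.
Match coefficients ⇒ f(k) = -(k**3 - 2*k**2 + 2*k + 1)/4.
Get s_k = R·t_k = 2*(-3)**k*(k**3 - 2*k**2 + 2*k + 1) with R(k) = B(k−1)f(k)/C(k) = -(k**3 - 2*k**2 + 2*k + 1)/(4*k**3 + k**2 + 5*k + 7).
Δs = 2*(-3)**k*(-4*k**3 - k**2 - 5*k - 7), as required.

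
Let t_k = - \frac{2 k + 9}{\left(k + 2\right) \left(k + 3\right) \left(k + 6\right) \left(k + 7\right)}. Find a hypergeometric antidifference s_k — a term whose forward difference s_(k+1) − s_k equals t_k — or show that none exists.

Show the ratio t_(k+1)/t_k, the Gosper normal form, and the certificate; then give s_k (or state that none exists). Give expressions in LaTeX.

t_(k+1)/t_k = (k + 2)*(k + 6)*(2*k + 11)/((k + 4)*(k + 8)*(2*k + 9)).
Factor: A=k + 2; B=k + 8; C=k**3 + 27*k**2/2 + 121*k/2 + 90.
Set up (k + 2)·f(k+1) − (k + 7)·f(k) − (k**3 + 27*k**2/2 + 121*k/2 + 90) = 0.
Bound: deg f ≤ 5.
Match coefficients ⇒ f(k) = k*(k + 3)*(k + 4)*(k + 5)*(k + 8)/24.
Get s_k = R·t_k = k*(-k - 8)/(12*(k**2 + 8*k + 12)) with R(k) = B(k−1)f(k)/C(k) = k*(k + 3)*(k + 7)*(k + 8)/(12*(2*k + 9)).
s_(k+1) − s_k = (-2*k - 9)/(k**4 + 18*k**3 + 113*k**2 + 288*k + 252) = t_k.

s_k = \frac{k \left(- k - 8\right)}{12 \left(k^{2} + 8 k + 12\right)}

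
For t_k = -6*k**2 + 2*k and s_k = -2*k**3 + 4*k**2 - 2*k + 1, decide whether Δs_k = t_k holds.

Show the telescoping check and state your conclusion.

valid (s_(k+1) − s_k reduces to t_k)

s_(k+1) = -2*k**3 - 2*k**2 + 1
s_(k+1) − s_k = 2*k*(1 - 3*k)
(s_(k+1) − s_k) − t_k = 0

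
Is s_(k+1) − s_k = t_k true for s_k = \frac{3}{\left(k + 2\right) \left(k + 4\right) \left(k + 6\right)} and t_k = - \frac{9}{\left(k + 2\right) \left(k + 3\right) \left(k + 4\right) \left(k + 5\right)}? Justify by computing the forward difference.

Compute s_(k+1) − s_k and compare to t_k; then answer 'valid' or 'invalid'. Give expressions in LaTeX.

Invalid: residual \frac{9 \left(4 k + 23\right)}{k^{6} + 27 k^{5} + 295 k^{4} + 1665 k^{3} + 5104 k^{2} + 8028 k + 5040} ≠ 0.

s_(k+1) = 3/((k + 3)*(k + 5)*(k + 7))
s_(k+1) − s_k = 3/((k + 3)*(k + 5)*(k + 7)) - 3/((k + 2)*(k + 4)*(k + 6))
(s_(k+1) − s_k) − t_k = 9*(4*k + 23)/(k**6 + 27*k**5 + 295*k**4 + 1665*k**3 + 5104*k**2 + 8028*k + 5040)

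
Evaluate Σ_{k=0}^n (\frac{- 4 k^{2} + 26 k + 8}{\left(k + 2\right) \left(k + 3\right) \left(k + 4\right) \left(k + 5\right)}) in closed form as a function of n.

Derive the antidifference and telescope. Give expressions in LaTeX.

S(n) = \frac{n^{3} + 60 n^{2} + 107 n + 48}{12 \left(n^{3} + 12 n^{2} + 47 n + 60\right)}

r(k) = (k + 2)*(13*k - 2*(k + 1)**2 + 17)/((k + 6)*(-2*k**2 + 13*k + 4)) after simplifying.
Normal form (A,B,C) = (k + 2, k + 6, k**2 - 13*k/2 - 2).
Set up (k + 2)·f(k+1) − (k + 5)·f(k) − (k**2 - 13*k/2 - 2) = 0.
Degrees (1,1,2) ⇒ d ≤ 3.
Solve for f: f(k) = -k*(k**2 + 57*k - 10)/48 (degree 3 ≤ 3).
R(k) = B(k−1)·f(k)/C(k) = -k*(k + 5)*(k**2 + 57*k - 10)/(24*(2*k**2 - 13*k - 4)); s_k = R·t_k = k*(k**2 + 57*k - 10)/(12*(k + 2)*(k + 3)*(k + 4)).
Verify: 2*(-2*k**2 + 13*k + 4)/(k**4 + 14*k**3 + 71*k**2 + 154*k + 120) matches t_k.
s_(n+1) = (n**3 + 60*n**2 + 107*n + 48)/(12*(n**3 + 12*n**2 + 47*n + 60)) and s_(0) = 0, so S(n) = (n**3 + 60*n**2 + 107*n + 48)/(12*(n**3 + 12*n**2 + 47*n + 60)).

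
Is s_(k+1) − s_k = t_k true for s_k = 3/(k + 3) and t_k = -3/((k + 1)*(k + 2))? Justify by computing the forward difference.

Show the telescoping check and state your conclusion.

s_(k+1) = 3/(k + 4)
s_(k+1) − s_k = -3/((k + 3)*(k + 4))
(s_(k+1) − s_k) − t_k = 6*(2*k + 5)/(k**4 + 10*k**3 + 35*k**2 + 50*k + 24)

Invalid: residual 6*(2*k + 5)/(k**4 + 10*k**3 + 35*k**2 + 50*k + 24) ≠ 0.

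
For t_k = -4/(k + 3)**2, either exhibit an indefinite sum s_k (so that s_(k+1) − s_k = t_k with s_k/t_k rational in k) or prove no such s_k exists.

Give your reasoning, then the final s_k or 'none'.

r(k) = (k + 3)**2/(k + 4)**2 after simplifying.
A = k**2 + 6*k + 9, B = k**2 + 8*k + 16, C = 1.
Need (k**2 + 6*k + 9)·f(k+1) − (k**2 + 6*k + 9)·f(k) = 1.
Bound: deg f ≤ 0.
Write f(k) = c0. Then LHS − RHS = -1, requiring -1 = 0: contradictory. No certificate.

not Gosper-summable; s_k does not exist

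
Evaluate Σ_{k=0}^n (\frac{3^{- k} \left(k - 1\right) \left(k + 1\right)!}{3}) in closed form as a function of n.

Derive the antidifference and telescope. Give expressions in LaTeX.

Step 1: r(k) = k*(k + 2)/(3*(k - 1)).
A = k/3 + 2/3, B = 1, C = k - 1.
Key eq: (k/3 + 2/3)·f(k+1) = (1)·f(k) + (k - 1).
From deg A=1, deg B=0, deg C=1: d=0.
A polynomial solution: f(k) = 3.
Certificate R = B(k−1)f/C = 3/(k - 1) gives s_k = factorial(k + 1)/3**k.
s_(k+1) − s_k = (k - 1)*factorial(k + 1)/(3*3**k) = t_k.
Σ_(k=0)^n t_k = s_(n+1) − s_(0) = (3**(-n - 1)*factorial(n + 2)) − (1), i.e. -1 + factorial(n + 2)/(3*3**n).

S(n) = -1 + \frac{3^{- n} \left(n + 2\right)!}{3}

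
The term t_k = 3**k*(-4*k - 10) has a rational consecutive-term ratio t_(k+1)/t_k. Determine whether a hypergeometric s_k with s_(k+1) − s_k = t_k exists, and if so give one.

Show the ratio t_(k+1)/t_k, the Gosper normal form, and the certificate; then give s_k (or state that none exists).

t_(k+1)/t_k = 3*(2*k + 7)/(2*k + 5).
A = 3, B = 1, C = k + 5/2.
Key eq: (3)·f(k+1) = (1)·f(k) + (k + 5/2).
deg f ≤ 1 (via 0,0,1).
Solving with deg f ≤ 1: f(k) = (k + 1)/2.
R(k) = B(k−1)·f(k)/C(k) = (k + 1)/(2*k + 5); s_k = R·t_k = -2*3**k*(k + 1).
s_(k+1) − s_k = 3**k*(-4*k - 10) = t_k.

s_k = -2*3**k*(k + 1)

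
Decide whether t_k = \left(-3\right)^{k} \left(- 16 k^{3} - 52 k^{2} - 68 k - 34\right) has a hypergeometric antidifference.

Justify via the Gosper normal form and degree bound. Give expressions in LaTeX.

Yes. s_k = \left(-3\right)^{k} \left(4 k^{3} + 4 k^{2} + 2 k + 1\right).

Step 1: r(k) = 3*(-8*k**3 - 50*k**2 - 110*k - 85)/(8*k**3 + 26*k**2 + 34*k + 17).
So A=-3 and B=1, with C=k**3 + 13*k**2/4 + 17*k/4 + 17/8.
f must satisfy (-3)·f(k+1) − (1)·f(k) = k**3 + 13*k**2/4 + 17*k/4 + 17/8.
Degrees (0,0,3) ⇒ d ≤ 3.
A polynomial solution: f(k) = -(4*k**3 + 4*k**2 + 2*k + 1)/16.
So s_k = (B(k−1)f/C)·t_k = (-(4*k**3 + 4*k**2 + 2*k + 1)/(2*(8*k**3 + 26*k**2 + 34*k + 17)))·t_k = (-3)**k*(4*k**3 + 4*k**2 + 2*k + 1).
Δs = (-3)**k*(-16*k**3 - 52*k**2 - 68*k - 34), as required.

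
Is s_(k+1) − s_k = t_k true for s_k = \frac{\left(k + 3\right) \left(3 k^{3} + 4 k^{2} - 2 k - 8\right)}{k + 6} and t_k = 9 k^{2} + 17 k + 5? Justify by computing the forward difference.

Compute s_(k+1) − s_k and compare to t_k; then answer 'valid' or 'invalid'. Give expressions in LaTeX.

s_(k+1) = (3*k**4 + 25*k**3 + 67*k**2 + 57*k - 12)/(k + 7)
s_(k+1) − s_k = (9*k**4 + 116*k**3 + 403*k**2 + 452*k + 96)/(k**2 + 13*k + 42)
(s_(k+1) − s_k) − t_k = 3*(-6*k**3 - 67*k**2 - 109*k - 38)/(k**2 + 13*k + 42)

Invalid: residual \frac{3 \left(- 6 k^{3} - 67 k^{2} - 109 k - 38\right)}{k^{2} + 13 k + 42} ≠ 0.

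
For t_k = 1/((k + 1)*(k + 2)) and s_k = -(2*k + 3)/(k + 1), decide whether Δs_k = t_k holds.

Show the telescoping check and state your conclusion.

Valid — Δs_k = t_k.

s_(k+1) = (-2*k - 5)/(k + 2)
s_(k+1) − s_k = 1/(k**2 + 3*k + 2)
(s_(k+1) − s_k) − t_k = 0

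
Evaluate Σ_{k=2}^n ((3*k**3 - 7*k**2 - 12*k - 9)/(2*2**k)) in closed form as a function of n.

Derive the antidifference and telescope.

S(n) = 2**(-n - 2)*(31*2**n - 6*n**3 - 22*n**2 - 28*n - 6)

r(k) = (3*k**3 + 2*k**2 - 17*k - 25)/(2*(3*k**3 - 7*k**2 - 12*k - 9)) after simplifying.
So A=1/2 and B=1, with C=k**3 - 7*k**2/3 - 4*k - 3.
Need (1/2)·f(k+1) − (1)·f(k) = k**3 - 7*k**2/3 - 4*k - 3.
deg f ≤ 3 (via 0,0,3).
Solving with deg f ≤ 3: f(k) = -2*(3*k**3 + 2*k**2 + k - 3)/3.
Certificate R = B(k−1)f/C = -2*(3*k**3 + 2*k**2 + k - 3)/(3*k**3 - 7*k**2 - 12*k - 9) gives s_k = (-3*k**3 - 2*k**2 - k + 3)/2**k.
Check: Δs_k = (3*k**3 - 7*k**2 - 12*k - 9)/(2*2**k). ✓
Telescope: S(n) = s_(n+1) − s_(2) = 2**(-n - 1)*(-3*n**3 - 11*n**2 - 14*n - 3) − (-31/4) = 2**(-n - 2)*(31*2**n - 6*n**3 - 22*n**2 - 28*n - 6).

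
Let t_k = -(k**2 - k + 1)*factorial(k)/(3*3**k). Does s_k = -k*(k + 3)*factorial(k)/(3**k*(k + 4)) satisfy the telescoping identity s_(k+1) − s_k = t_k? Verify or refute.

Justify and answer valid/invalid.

Invalid: residual (k**3 + 3*k**2 - 6*k + 4)*factorial(k)/(3*3**k*(k + 4)*(k + 5)) ≠ 0.

s_(k+1) = -(k + 1)*(k + 4)*factorial(k + 1)/(3*3**k*(k + 5))
s_(k+1) − s_k = -(k**4 + 7*k**3 + 9*k**2 - 5*k + 16)*factorial(k)/(3*3**k*(k + 4)*(k + 5))
(s_(k+1) − s_k) − t_k = (k**3 + 3*k**2 - 6*k + 4)*factorial(k)/(3*3**k*(k + 4)*(k + 5))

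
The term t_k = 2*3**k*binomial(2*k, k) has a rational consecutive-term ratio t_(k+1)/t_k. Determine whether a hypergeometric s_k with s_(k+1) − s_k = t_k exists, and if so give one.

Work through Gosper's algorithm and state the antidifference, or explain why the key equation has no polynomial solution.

r(k) = 6*(2*k + 1)/(k + 1) after simplifying.
Gosper form: A/B · C(k+1)/C(k) with A=12*k + 6, B=k + 1, C=1.
Key eq: (12*k + 6)·f(k+1) = (k)·f(k) + (1).
d = -1 from the (1,1,0) case.
d = -1 < 0 ⇒ no nonzero polynomial f; not summable.

none (Gosper's algorithm certifies no s_k)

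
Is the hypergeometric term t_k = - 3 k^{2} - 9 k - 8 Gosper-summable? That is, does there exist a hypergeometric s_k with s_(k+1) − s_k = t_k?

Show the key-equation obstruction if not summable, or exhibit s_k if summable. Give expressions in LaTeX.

Step 1: r(k) = (3*k**2 + 15*k + 20)/(3*k**2 + 9*k + 8).
Gosper form: A/B · C(k+1)/C(k) with A=1, B=1, C=k**2 + 3*k + 8/3.
Solve (1)·f(k+1) − (1)·f(k) = k**2 + 3*k + 8/3.
Bound: deg f ≤ 3.
Match coefficients ⇒ f(k) = k*(k**2 + 3*k + 4)/3.
Get s_k = R·t_k = k*(-k**2 - 3*k - 4) with R(k) = B(k−1)f(k)/C(k) = k*(k**2 + 3*k + 4)/(3*k**2 + 9*k + 8).
Check: Δs_k = -3*k**2 - 9*k - 8. ✓

Yes. s_k = k \left(- k^{2} - 3 k - 4\right).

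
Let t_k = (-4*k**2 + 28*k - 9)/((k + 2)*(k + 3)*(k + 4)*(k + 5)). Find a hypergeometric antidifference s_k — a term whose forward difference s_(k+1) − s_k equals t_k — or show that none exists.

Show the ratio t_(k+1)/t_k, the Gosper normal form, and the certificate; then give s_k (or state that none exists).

s_k = k*(-k**2 + 23*k - 58)/(8*(k + 2)*(k + 3)*(k + 4))

t_(k+1)/t_k = -(k + 2)*(28*k - 4*(k + 1)**2 + 19)/((k + 6)*(4*k**2 - 28*k + 9)).
A = k + 2, B = k + 6, C = k**2 - 7*k + 9/4.
Need (k + 2)·f(k+1) − (k + 5)·f(k) = k**2 - 7*k + 9/4.
Degrees (1,1,2) ⇒ d ≤ 3.
A polynomial solution: f(k) = k*(k**2 - 23*k + 58)/32.
Get s_k = R·t_k = k*(-k**2 + 23*k - 58)/(8*(k + 2)*(k + 3)*(k + 4)) with R(k) = B(k−1)f(k)/C(k) = k*(k + 5)*(k**2 - 23*k + 58)/(8*(4*k**2 - 28*k + 9)).
s_(k+1) − s_k = (-4*k**2 + 28*k - 9)/(k**4 + 14*k**3 + 71*k**2 + 154*k + 120) = t_k.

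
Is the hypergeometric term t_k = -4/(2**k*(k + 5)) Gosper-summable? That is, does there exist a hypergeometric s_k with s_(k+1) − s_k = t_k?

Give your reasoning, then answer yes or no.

Compute t_(k+1)/t_k: get (k + 5)/(2*(k + 6)).
Normal form (A,B,C) = (k/2 + 5/2, k + 6, 1).
Need (k/2 + 5/2)·f(k+1) − (k + 5)·f(k) = 1.
From deg A=1, deg B=1, deg C=0: d=-1.
Bound -1 < 0, so the key equation has no polynomial solution.

No — t_k has no hypergeometric antidifference.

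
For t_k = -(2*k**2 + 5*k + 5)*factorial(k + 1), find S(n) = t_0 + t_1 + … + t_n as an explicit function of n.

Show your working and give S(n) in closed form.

S(n) = -2*n*factorial(n + 2) - 3*factorial(n + 2) + 1

r(k) = (k + 2)*(5*k + 2*(k + 1)**2 + 10)/(2*k**2 + 5*k + 5) after simplifying.
Gosper form: A/B · C(k+1)/C(k) with A=k + 2, B=1, C=k**2 + 5*k/2 + 5/2.
Set up (k + 2)·f(k+1) − (1)·f(k) − (k**2 + 5*k/2 + 5/2) = 0.
Bound: deg f ≤ 1.
A polynomial solution: f(k) = (2*k + 1)/2.
Get s_k = R·t_k = -(2*k + 1)*factorial(k + 1) with R(k) = B(k−1)f(k)/C(k) = (2*k + 1)/(2*k**2 + 5*k + 5).
s_(k+1) − s_k = -(2*k**2 + 5*k + 5)*factorial(k + 1) = t_k.
Σ_(k=0)^n t_k = s_(n+1) − s_(0) = (-(2*n + 3)*factorial(n + 2)) − (-1), i.e. -2*n*factorial(n + 2) - 3*factorial(n + 2) + 1.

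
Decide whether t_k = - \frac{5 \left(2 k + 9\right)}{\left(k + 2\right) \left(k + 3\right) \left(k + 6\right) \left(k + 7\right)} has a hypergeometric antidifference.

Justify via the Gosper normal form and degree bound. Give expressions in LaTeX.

Ratio r(k) = (k + 2)*(k + 6)*(2*k + 11)/((k + 4)*(k + 8)*(2*k + 9)).
So A=k + 2 and B=k + 8, with C=k**3 + 27*k**2/2 + 121*k/2 + 90.
Need (k + 2)·f(k+1) − (k + 7)·f(k) = k**3 + 27*k**2/2 + 121*k/2 + 90.
deg f ≤ 5 (via 1,1,3).
Match coefficients ⇒ f(k) = k*(k + 3)*(k + 4)*(k + 5)*(k + 8)/24.
R(k) = B(k−1)·f(k)/C(k) = k*(k + 3)*(k + 7)*(k + 8)/(12*(2*k + 9)); s_k = R·t_k = 5*k*(-k - 8)/(12*(k**2 + 8*k + 12)).
Check: Δs_k = 5*(-2*k - 9)/(k**4 + 18*k**3 + 113*k**2 + 288*k + 252). ✓

Yes. s_k = \frac{5 k \left(- k - 8\right)}{12 \left(k^{2} + 8 k + 12\right)}.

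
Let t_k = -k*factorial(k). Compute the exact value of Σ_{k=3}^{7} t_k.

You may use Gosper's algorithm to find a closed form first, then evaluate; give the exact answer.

t_(k+1)/t_k = (k + 1)**2/k.
Take A(k)=k + 1, B(k)=1, C(k)=k.
Set up (k + 1)·f(k+1) − (1)·f(k) − (k) = 0.
deg f ≤ 0 (via 1,0,1).
A polynomial solution: f(k) = 1.
So s_k = (B(k−1)f/C)·t_k = (1/k)·t_k = -factorial(k).
Δs = -k*factorial(k), as required.
Sum = s_(8) − s_(3); s_(8) = -40320, s_(3) = -6 ⇒ -40314.

Σ = -40314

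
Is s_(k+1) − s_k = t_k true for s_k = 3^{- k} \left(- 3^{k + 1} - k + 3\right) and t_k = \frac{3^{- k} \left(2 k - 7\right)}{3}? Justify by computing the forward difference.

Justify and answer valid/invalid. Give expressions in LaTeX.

valid (s_(k+1) − s_k reduces to t_k)

s_(k+1) = (-9*3**k - k + 2)/(3*3**k)
s_(k+1) − s_k = (2*k - 7)/(3*3**k)
(s_(k+1) − s_k) − t_k = 0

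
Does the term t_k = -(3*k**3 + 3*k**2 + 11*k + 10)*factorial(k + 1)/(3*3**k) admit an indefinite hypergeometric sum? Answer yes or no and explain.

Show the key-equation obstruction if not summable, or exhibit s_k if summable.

The ratio is (3*k**4 + 18*k**3 + 50*k**2 + 79*k + 54)/(3*(3*k**3 + 3*k**2 + 11*k + 10)).
So A=k/3 + 2/3 and B=1, with C=k**3 + k**2 + 11*k/3 + 10/3.
Solve (k/3 + 2/3)·f(k+1) − (1)·f(k) = k**3 + k**2 + 11*k/3 + 10/3.
From deg A=1, deg B=0, deg C=3: d=2.
Match coefficients ⇒ f(k) = 3*k**2 - 4.
So s_k = (B(k−1)f/C)·t_k = (3*(3*k**2 - 4)/(3*k**3 + 3*k**2 + 11*k + 10))·t_k = -(3*k**2 - 4)*factorial(k + 1)/3**k.
s_(k+1) − s_k = -(3*k**3 + 3*k**2 + 11*k + 10)*factorial(k + 1)/(3*3**k) = t_k.

Yes. s_k = -(3*k**2 - 4)*factorial(k + 1)/3**k.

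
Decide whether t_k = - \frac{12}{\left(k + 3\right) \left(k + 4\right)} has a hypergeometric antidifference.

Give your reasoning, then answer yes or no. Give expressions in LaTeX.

Step 1: r(k) = (k + 3)/(k + 5).
Take A(k)=k + 3, B(k)=k + 5, C(k)=1.
Set up (k + 3)·f(k+1) − (k + 4)·f(k) − (1) = 0.
Bound: deg f ≤ 1.
Solving with deg f ≤ 1: f(k) = k/3.
Then R = B(k−1)f/C = k*(k + 4)/3, so s_k = R(k)·t_k = -4*k/(k + 3).
Δs = -12/(k**2 + 7*k + 12), as required.

Yes. s_k = - \frac{4 k}{k + 3}.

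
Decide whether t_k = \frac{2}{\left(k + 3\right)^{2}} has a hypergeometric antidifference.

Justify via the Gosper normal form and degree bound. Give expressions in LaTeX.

No. Not Gosper-summable.

Step 1: r(k) = (k + 3)**2/(k + 4)**2.
So A=k**2 + 6*k + 9 and B=k**2 + 8*k + 16, with C=1.
f must satisfy (k**2 + 6*k + 9)·f(k+1) − (k**2 + 6*k + 9)·f(k) = 1.
d = 0 from the (2,2,0) case.
Write f(k) = c0. Then LHS − RHS = -1, requiring -1 = 0: contradictory. No certificate.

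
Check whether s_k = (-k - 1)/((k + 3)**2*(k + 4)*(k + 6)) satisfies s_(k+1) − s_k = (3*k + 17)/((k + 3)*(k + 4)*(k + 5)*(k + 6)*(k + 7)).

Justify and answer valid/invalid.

Invalid: residual 4*(-2*k**2 - 19*k - 43)/(k**7 + 32*k**6 + 432*k**5 + 3190*k**4 + 13919*k**3 + 35898*k**2 + 50688*k + 30240) ≠ 0.

s_(k+1) = (-k - 2)/((k + 4)**2*(k + 5)*(k + 7))
s_(k+1) − s_k = ((k + 1)*(k + 4)*(k + 5)*(k + 7) - (k + 2)*(k + 3)**2*(k + 6))/((k + 3)**2*(k + 4)**2*(k + 5)*(k + 6)*(k + 7))
(s_(k+1) − s_k) − t_k = 4*(-2*k**2 - 19*k - 43)/(k**7 + 32*k**6 + 432*k**5 + 3190*k**4 + 13919*k**3 + 35898*k**2 + 50688*k + 30240)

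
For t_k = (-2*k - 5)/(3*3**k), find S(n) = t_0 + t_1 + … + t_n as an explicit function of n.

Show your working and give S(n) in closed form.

r(k) = (2*k + 7)/(3*(2*k + 5)) after simplifying.
So A=1/3 and B=1, with C=k + 5/2.
Need (1/3)·f(k+1) − (1)·f(k) = k + 5/2.
deg f ≤ 1 (via 0,0,1).
Solve for f: f(k) = -3*(k + 3)/2 (degree 1 ≤ 1).
Get s_k = R·t_k = (k + 3)/3**k with R(k) = B(k−1)f(k)/C(k) = -3*(k + 3)/(2*k + 5).
Check: Δs_k = (-2*k - 5)/(3*3**k). ✓
s_(n+1) = 3**(-n - 1)*(n + 4) and s_(0) = 3, so S(n) = 3**(-n - 1)*(-3**(n + 2) + n + 4).

S(n) = 3**(-n - 1)*(-3**(n + 2) + n + 4)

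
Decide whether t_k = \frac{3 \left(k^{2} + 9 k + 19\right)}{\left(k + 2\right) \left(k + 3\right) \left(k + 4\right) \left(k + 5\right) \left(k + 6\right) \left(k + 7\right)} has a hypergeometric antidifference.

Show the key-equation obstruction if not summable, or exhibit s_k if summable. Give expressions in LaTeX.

Ratio r(k) = (k + 2)*(9*k + (k + 1)**2 + 28)/((k + 8)*(k**2 + 9*k + 19)).
A = k + 2, B = k + 8, C = k**2 + 9*k + 19.
Key eq: (k + 2)·f(k+1) = (k + 7)·f(k) + (k**2 + 9*k + 19).
Degrees (1,1,2) ⇒ d ≤ 5.
Solving with deg f ≤ 5: f(k) = k*(k + 3)*(k + 5)*(k**2 + 12*k + 44)/144.
So s_k = (B(k−1)f/C)·t_k = (k*(k + 3)*(k + 5)*(k + 7)*(k**2 + 12*k + 44)/(144*(k**2 + 9*k + 19)))·t_k = k*(k**2 + 12*k + 44)/(48*(k**3 + 12*k**2 + 44*k + 48)).
s_(k+1) − s_k = 3*(k**2 + 9*k + 19)/(k**6 + 27*k**5 + 295*k**4 + 1665*k**3 + 5104*k**2 + 8028*k + 5040) = t_k.

Yes. s_k = \frac{k \left(k^{2} + 12 k + 44\right)}{48 \left(k^{3} + 12 k^{2} + 44 k + 48\right)}.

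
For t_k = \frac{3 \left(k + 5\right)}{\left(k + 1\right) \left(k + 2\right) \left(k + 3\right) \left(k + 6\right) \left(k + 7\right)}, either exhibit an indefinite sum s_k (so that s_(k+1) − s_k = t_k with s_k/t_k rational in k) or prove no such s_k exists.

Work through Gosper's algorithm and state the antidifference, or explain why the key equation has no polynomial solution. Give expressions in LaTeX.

s_k = \frac{k \left(k^{2} + 9 k + 20\right)}{12 \left(k^{3} + 9 k^{2} + 20 k + 12\right)}

Compute t_(k+1)/t_k: get (k + 1)*(k + 6)**2/((k + 4)*(k + 5)*(k + 8)).
Normal form (A,B,C) = (k + 1, k + 8, k**3 + 14*k**2 + 65*k + 100).
Solve (k + 1)·f(k+1) − (k + 7)·f(k) = k**3 + 14*k**2 + 65*k + 100.
Degrees (1,1,3) ⇒ d ≤ 6.
A polynomial solution: f(k) = k*(k + 3)*(k + 4)**2*(k + 5)**2/36.
R(k) = B(k−1)·f(k)/C(k) = k*(k + 3)*(k + 4)*(k + 7)/36; s_k = R·t_k = k*(k**2 + 9*k + 20)/(12*(k**3 + 9*k**2 + 20*k + 12)).
s_(k+1) − s_k = 3*(k + 5)/(k**5 + 19*k**4 + 131*k**3 + 401*k**2 + 540*k + 252) = t_k.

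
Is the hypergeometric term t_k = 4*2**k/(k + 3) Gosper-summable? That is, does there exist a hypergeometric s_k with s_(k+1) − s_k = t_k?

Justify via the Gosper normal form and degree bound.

t_(k+1)/t_k = 2*(k + 3)/(k + 4).
Take A(k)=2*k + 6, B(k)=k + 4, C(k)=1.
f must satisfy (2*k + 6)·f(k+1) − (k + 3)·f(k) = 1.
From deg A=1, deg B=1, deg C=0: d=-1.
deg f ≤ -1 is impossible — no certificate.

No; the degree bound rules out any f.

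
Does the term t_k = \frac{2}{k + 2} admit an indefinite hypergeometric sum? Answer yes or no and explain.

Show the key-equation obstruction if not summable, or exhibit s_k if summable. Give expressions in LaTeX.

The ratio is (k + 2)/(k + 3).
Gosper form: A/B · C(k+1)/C(k) with A=k + 2, B=k + 3, C=1.
Solve (k + 2)·f(k+1) − (k + 2)·f(k) = 1.
Bound: deg f ≤ 0.
Put f(k) = c0: A·f(k+1) − B(k−1)·f(k) − C = -1; need -1 = 0 — inconsistent ⇒ no f, not summable.

No — key equation has no polynomial f.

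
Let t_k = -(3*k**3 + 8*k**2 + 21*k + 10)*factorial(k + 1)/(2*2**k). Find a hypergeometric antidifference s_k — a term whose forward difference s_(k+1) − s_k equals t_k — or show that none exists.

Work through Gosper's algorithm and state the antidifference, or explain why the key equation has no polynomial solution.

s_k = -(3*k**2 + 2*k + 4)*factorial(k + 1)/2**k

The ratio is (3*k**4 + 23*k**3 + 80*k**2 + 134*k + 84)/(2*(3*k**3 + 8*k**2 + 21*k + 10)).
Gosper form: A/B · C(k+1)/C(k) with A=k/2 + 1, B=1, C=k**3 + 8*k**2/3 + 7*k + 10/3.
Key eq: (k/2 + 1)·f(k+1) = (1)·f(k) + (k**3 + 8*k**2/3 + 7*k + 10/3).
Bound: deg f ≤ 2.
Coefficient equations give f(k) = 2*(3*k**2 + 2*k + 4)/3.
So s_k = (B(k−1)f/C)·t_k = (2*(3*k**2 + 2*k + 4)/(3*k**3 + 8*k**2 + 21*k + 10))·t_k = -(3*k**2 + 2*k + 4)*factorial(k + 1)/2**k.
s_(k+1) − s_k = -(3*k**3 + 8*k**2 + 21*k + 10)*factorial(k + 1)/(2*2**k) = t_k.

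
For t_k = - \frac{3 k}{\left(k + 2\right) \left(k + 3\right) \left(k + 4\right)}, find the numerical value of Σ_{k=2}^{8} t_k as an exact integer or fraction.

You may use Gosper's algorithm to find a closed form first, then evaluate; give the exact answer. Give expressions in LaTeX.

Σ = -49/220

Compute t_(k+1)/t_k: get (k + 1)*(k + 2)/(k*(k + 5)).
Gosper form: A/B · C(k+1)/C(k) with A=k + 2, B=k + 5, C=k.
Need (k + 2)·f(k+1) − (k + 4)·f(k) = k.
d = 2 from the (1,1,1) case.
Solving with deg f ≤ 2: f(k) = k*(k - 1)/6.
So s_k = (B(k−1)f/C)·t_k = ((k - 1)*(k + 4)/6)·t_k = k*(1 - k)/(2*(k + 2)*(k + 3)).
Δs = -3*k/(k**3 + 9*k**2 + 26*k + 24), as required.
Σ_(k=2)^(8) t_k = s_(9) − s_(2) = -3/11 − (-1/20) = -49/220.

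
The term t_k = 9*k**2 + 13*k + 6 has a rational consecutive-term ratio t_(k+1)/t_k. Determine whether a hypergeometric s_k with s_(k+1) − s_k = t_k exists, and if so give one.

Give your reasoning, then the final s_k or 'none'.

t_(k+1)/t_k = (9*k**2 + 31*k + 28)/(9*k**2 + 13*k + 6).
Gosper form: A/B · C(k+1)/C(k) with A=1, B=1, C=k**2 + 13*k/9 + 2/3.
Solve (1)·f(k+1) − (1)·f(k) = k**2 + 13*k/9 + 2/3.
Degrees (0,0,2) ⇒ d ≤ 3.
Solve for f: f(k) = k*(3*k**2 + 2*k + 1)/9 (degree 3 ≤ 3).
R(k) = B(k−1)·f(k)/C(k) = k*(3*k**2 + 2*k + 1)/(9*k**2 + 13*k + 6); s_k = R·t_k = k*(3*k**2 + 2*k + 1).
s_(k+1) − s_k = 9*k**2 + 13*k + 6 = t_k.

s_k = k*(3*k**2 + 2*k + 1)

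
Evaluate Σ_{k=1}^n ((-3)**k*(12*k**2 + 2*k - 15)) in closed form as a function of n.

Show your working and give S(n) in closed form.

t_(k+1)/t_k = 3*(-12*k**2 - 26*k + 1)/(12*k**2 + 2*k - 15).
Take A(k)=-3, B(k)=1, C(k)=k**2 + k/6 - 5/4.
Key eq: (-3)·f(k+1) = (1)·f(k) + (k**2 + k/6 - 5/4).
deg f ≤ 2 (via 0,0,2).
Match coefficients ⇒ f(k) = -(3*k**2 - 4*k - 3)/12.
Certificate R = B(k−1)f/C = -(3*k**2 - 4*k - 3)/(12*k**2 + 2*k - 15) gives s_k = (-3)**k*(-3*k**2 + 4*k + 3).
Verify: (-3)**k*(12*k**2 + 2*k - 15) matches t_k.
Σ_(k=1)^n t_k = s_(n+1) − s_(1) = ((-3)**(n + 1)*(-3*n**2 - 2*n + 4)) − (-12), i.e. 9*(-3)**n*n**2 + 6*(-3)**n*n - 12*(-3)**n + 12.

S(n) = 9*(-3)**n*n**2 + 6*(-3)**n*n - 12*(-3)**n + 12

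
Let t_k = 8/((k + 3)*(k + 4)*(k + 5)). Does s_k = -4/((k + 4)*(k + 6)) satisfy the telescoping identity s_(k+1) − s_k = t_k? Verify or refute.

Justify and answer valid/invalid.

s_(k+1) = -4/((k + 5)*(k + 7))
s_(k+1) − s_k = 4*(2*k + 11)/(k**4 + 22*k**3 + 179*k**2 + 638*k + 840)
(s_(k+1) − s_k) − t_k = 12*(-3*k - 17)/(k**5 + 25*k**4 + 245*k**3 + 1175*k**2 + 2754*k + 2520)

Invalid: residual 12*(-3*k - 17)/(k**5 + 25*k**4 + 245*k**3 + 1175*k**2 + 2754*k + 2520) ≠ 0.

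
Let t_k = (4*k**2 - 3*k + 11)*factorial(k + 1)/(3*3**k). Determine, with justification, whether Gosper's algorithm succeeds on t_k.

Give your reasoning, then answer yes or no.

Yes. s_k = (4*k - 3)*factorial(k + 1)/3**k.

t_(k+1)/t_k = (k + 2)*(-3*k + 4*(k + 1)**2 + 8)/(3*(4*k**2 - 3*k + 11)).
So A=k/3 + 2/3 and B=1, with C=k**2 - 3*k/4 + 11/4.
f must satisfy (k/3 + 2/3)·f(k+1) − (1)·f(k) = k**2 - 3*k/4 + 11/4.
Bound: deg f ≤ 1.
Coefficient equations give f(k) = 3*(4*k - 3)/4.
Then R = B(k−1)f/C = 3*(4*k - 3)/(4*k**2 - 3*k + 11), so s_k = R(k)·t_k = (4*k - 3)*factorial(k + 1)/3**k.
Check: Δs_k = (4*k**2 - 3*k + 11)*factorial(k + 1)/(3*3**k). ✓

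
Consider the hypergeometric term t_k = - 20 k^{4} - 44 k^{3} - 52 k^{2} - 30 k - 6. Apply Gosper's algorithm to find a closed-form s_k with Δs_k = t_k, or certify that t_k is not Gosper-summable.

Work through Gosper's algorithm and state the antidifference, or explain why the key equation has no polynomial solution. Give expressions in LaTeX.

Compute t_(k+1)/t_k: get (10*k**4 + 62*k**3 + 152*k**2 + 173*k + 76)/(10*k**4 + 22*k**3 + 26*k**2 + 15*k + 3).
A = 1, B = 1, C = k**4 + 11*k**3/5 + 13*k**2/5 + 3*k/2 + 3/10.
Set up (1)·f(k+1) − (1)·f(k) − (k**4 + 11*k**3/5 + 13*k**2/5 + 3*k/2 + 3/10) = 0.
Bound: deg f ≤ 5.
Match coefficients ⇒ f(k) = k*(4*k**4 + k**3 + 2*k**2 - 1)/20.
So s_k = (B(k−1)f/C)·t_k = (k*(4*k**4 + k**3 + 2*k**2 - 1)/(2*(10*k**4 + 22*k**3 + 26*k**2 + 15*k + 3)))·t_k = -4*k**5 - k**4 - 2*k**3 + k.
Verify: -20*k**4 - 44*k**3 - 52*k**2 - 30*k - 6 matches t_k.

s_k = - 4 k^{5} - k^{4} - 2 k^{3} + k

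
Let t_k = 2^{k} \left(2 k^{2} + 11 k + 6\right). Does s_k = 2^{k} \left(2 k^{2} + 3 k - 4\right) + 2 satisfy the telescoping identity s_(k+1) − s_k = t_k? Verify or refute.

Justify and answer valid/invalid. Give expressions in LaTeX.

valid (s_(k+1) − s_k reduces to t_k)

s_(k+1) = 2*2**k*(3*k + 2*(k + 1)**2 - 1) + 2
s_(k+1) − s_k = 2**k*(2*k**2 + 11*k + 6)
(s_(k+1) − s_k) − t_k = 0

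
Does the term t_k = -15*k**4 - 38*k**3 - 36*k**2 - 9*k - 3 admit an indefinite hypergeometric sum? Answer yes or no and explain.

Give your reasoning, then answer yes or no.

Compute t_(k+1)/t_k: get (15*k**4 + 98*k**3 + 240*k**2 + 255*k + 101)/(15*k**4 + 38*k**3 + 36*k**2 + 9*k + 3).
Gosper form: A/B · C(k+1)/C(k) with A=1, B=1, C=k**4 + 38*k**3/15 + 12*k**2/5 + 3*k/5 + 1/5.
Set up (1)·f(k+1) − (1)·f(k) − (k**4 + 38*k**3/15 + 12*k**2/5 + 3*k/5 + 1/5) = 0.
d = 5 from the (0,0,4) case.
A polynomial solution: f(k) = k*(3*k**4 + 2*k**3 - 2*k**2 - 4*k + 4)/15.
Then R = B(k−1)f/C = k*(3*k**4 + 2*k**3 - 2*k**2 - 4*k + 4)/(15*k**4 + 38*k**3 + 36*k**2 + 9*k + 3), so s_k = R(k)·t_k = k*(-3*k**4 - 2*k**3 + 2*k**2 + 4*k - 4).
s_(k+1) − s_k = -15*k**4 - 38*k**3 - 36*k**2 - 9*k - 3 = t_k.

Yes. s_k = k*(-3*k**4 - 2*k**3 + 2*k**2 + 4*k - 4).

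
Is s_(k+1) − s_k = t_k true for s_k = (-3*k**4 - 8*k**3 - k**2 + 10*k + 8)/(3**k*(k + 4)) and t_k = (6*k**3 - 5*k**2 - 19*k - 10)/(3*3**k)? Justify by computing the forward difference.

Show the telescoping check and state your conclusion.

Invalid: residual 2*(-6*k**4 - 28*k**3 + 33*k**2 + 95*k + 52)/(3*3**k*(k**2 + 9*k + 20)) ≠ 0.

s_(k+1) = (-3*k**4 - 20*k**3 - 43*k**2 - 28*k + 6)/(3*3**k*(k + 5))
s_(k+1) − s_k = (6*k**5 + 37*k**4 - 215*k**2 - 280*k - 96)/(3*3**k*(k**2 + 9*k + 20))
(s_(k+1) − s_k) − t_k = 2*(-6*k**4 - 28*k**3 + 33*k**2 + 95*k + 52)/(3*3**k*(k**2 + 9*k + 20))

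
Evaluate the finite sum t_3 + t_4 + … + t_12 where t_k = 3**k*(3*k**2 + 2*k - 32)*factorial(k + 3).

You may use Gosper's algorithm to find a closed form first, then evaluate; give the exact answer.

Σ = 300219166283452435440

r(k) = 3*(3*k**3 + 20*k**2 + 5*k - 108)/(3*k**2 + 2*k - 32) after simplifying.
Factor: A=3*k + 12; B=1; C=k**2 + 2*k/3 - 32/3.
Key eq: (3*k + 12)·f(k+1) = (1)·f(k) + (k**2 + 2*k/3 - 32/3).
d = 1 from the (1,0,2) case.
Solving with deg f ≤ 1: f(k) = (k - 4)/3.
Then R = B(k−1)f/C = (k - 4)/(3*k**2 + 2*k - 32), so s_k = R(k)·t_k = 3**k*(k - 4)*factorial(k + 3).
Verify: 3**k*(3*k**2 + 2*k - 32)*factorial(k + 3) matches t_k.
Evaluate s at k=13 and k=3: 300219166283452416000 and -19440; difference 300219166283452435440.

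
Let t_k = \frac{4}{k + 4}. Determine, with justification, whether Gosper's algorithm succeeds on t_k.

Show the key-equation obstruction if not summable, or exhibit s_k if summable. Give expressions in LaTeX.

No. Not Gosper-summable.

t_(k+1)/t_k = (k + 4)/(k + 5).
Normal form (A,B,C) = (k + 4, k + 5, 1).
f must satisfy (k + 4)·f(k+1) − (k + 4)·f(k) = 1.
Degrees (1,1,0) ⇒ d ≤ 0.
Put f(k) = c0: A·f(k+1) − B(k−1)·f(k) − C = -1; need -1 = 0 — inconsistent ⇒ no f, not summable.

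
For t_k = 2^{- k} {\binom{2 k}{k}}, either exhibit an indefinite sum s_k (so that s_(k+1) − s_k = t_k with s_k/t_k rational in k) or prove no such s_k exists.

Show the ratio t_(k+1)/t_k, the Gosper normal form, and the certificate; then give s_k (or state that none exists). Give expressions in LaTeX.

none — t_k is not Gosper-summable

r(k) = (2*k + 1)/(k + 1) after simplifying.
Normal form (A,B,C) = (2*k + 1, k + 1, 1).
Set up (2*k + 1)·f(k+1) − (k)·f(k) − (1) = 0.
Degrees (1,1,0) ⇒ d ≤ -1.
Bound -1 < 0, so the key equation has no polynomial solution.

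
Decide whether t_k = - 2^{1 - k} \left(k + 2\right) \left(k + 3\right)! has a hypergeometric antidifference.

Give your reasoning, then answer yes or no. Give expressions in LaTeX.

Ratio r(k) = (k + 3)*(k + 4)/(2*(k + 2)).
So A=k/2 + 2 and B=1, with C=k + 2.
Key eq: (k/2 + 2)·f(k+1) = (1)·f(k) + (k + 2).
deg f ≤ 0 (via 1,0,1).
A polynomial solution: f(k) = 2.
Get s_k = R·t_k = -2**(2 - k)*factorial(k + 3) with R(k) = B(k−1)f(k)/C(k) = 2/(k + 2).
Δs = -2**(1 - k)*(k + 2)*factorial(k + 3), as required.

Yes. s_k = - 2^{2 - k} \left(k + 3\right)!.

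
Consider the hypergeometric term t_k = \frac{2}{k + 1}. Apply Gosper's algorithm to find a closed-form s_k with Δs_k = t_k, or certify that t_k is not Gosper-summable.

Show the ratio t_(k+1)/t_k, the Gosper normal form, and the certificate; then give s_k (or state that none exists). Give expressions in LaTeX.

r(k) = (k + 1)/(k + 2) after simplifying.
Take A(k)=k + 1, B(k)=k + 2, C(k)=1.
Solve (k + 1)·f(k+1) − (k + 1)·f(k) = 1.
Degrees (1,1,0) ⇒ d ≤ 0.
Put f(k) = c0: A·f(k+1) − B(k−1)·f(k) − C = -1; need -1 = 0 — inconsistent ⇒ no f, not summable.

no hypergeometric antidifference exists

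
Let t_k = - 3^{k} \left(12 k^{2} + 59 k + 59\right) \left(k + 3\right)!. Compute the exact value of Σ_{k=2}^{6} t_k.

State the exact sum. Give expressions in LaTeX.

Step 1: r(k) = 3*(12*k**3 + 131*k**2 + 462*k + 520)/(12*k**2 + 59*k + 59).
Gosper form: A/B · C(k+1)/C(k) with A=3*k + 12, B=1, C=k**2 + 59*k/12 + 59/12.
Need (3*k + 12)·f(k+1) − (1)·f(k) = k**2 + 59*k/12 + 59/12.
From deg A=1, deg B=0, deg C=2: d=1.
Match coefficients ⇒ f(k) = (4*k + 1)/12.
Certificate R = B(k−1)f/C = (4*k + 1)/(12*k**2 + 59*k + 59) gives s_k = -3**k*(4*k + 1)*factorial(k + 3).
Check: Δs_k = -3**k*(12*k**2 + 59*k + 59)*factorial(k + 3). ✓
Evaluate s at k=7 and k=2: -230149382400 and -9720; difference -230149372680.

Σ = -230149372680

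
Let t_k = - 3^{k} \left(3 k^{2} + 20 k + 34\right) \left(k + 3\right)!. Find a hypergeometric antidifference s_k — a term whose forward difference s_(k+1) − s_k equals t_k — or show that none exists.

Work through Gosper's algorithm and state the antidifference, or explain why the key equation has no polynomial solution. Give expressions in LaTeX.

s_k = - 3^{k} \left(k + 2\right) \left(k + 3\right)!

t_(k+1)/t_k = 3*(3*k**3 + 38*k**2 + 161*k + 228)/(3*k**2 + 20*k + 34).
A = 3*k + 12, B = 1, C = k**2 + 20*k/3 + 34/3.
f must satisfy (3*k + 12)·f(k+1) − (1)·f(k) = k**2 + 20*k/3 + 34/3.
deg f ≤ 1 (via 1,0,2).
Coefficient equations give f(k) = (k + 2)/3.
So s_k = (B(k−1)f/C)·t_k = ((k + 2)/(3*k**2 + 20*k + 34))·t_k = -3**k*(k + 2)*factorial(k + 3).
s_(k+1) − s_k = -3**k*(3*k**2 + 20*k + 34)*factorial(k + 3) = t_k.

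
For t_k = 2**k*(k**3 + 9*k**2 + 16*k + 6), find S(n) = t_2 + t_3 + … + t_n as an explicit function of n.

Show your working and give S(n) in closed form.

Ratio r(k) = 2*(k**3 + 12*k**2 + 37*k + 32)/(k**3 + 9*k**2 + 16*k + 6).
Take A(k)=2, B(k)=1, C(k)=k**3 + 9*k**2 + 16*k + 6.
Set up (2)·f(k+1) − (1)·f(k) − (k**3 + 9*k**2 + 16*k + 6) = 0.
Degrees (0,0,3) ⇒ d ≤ 3.
A polynomial solution: f(k) = k**3 + 3*k**2 - 2*k + 2.
So s_k = (B(k−1)f/C)·t_k = ((k**3 + 3*k**2 - 2*k + 2)/(k**3 + 9*k**2 + 16*k + 6))·t_k = 2**k*(k**3 + 3*k**2 - 2*k + 2).
Check: Δs_k = 2**k*(k**3 + 9*k**2 + 16*k + 6). ✓
s_(n+1) = 2**(n + 1)*(n**3 + 6*n**2 + 7*n + 4) and s_(2) = 72, so S(n) = 2*2**n*n**3 + 12*2**n*n**2 + 14*2**n*n + 8*2**n - 72.

S(n) = 2*2**n*n**3 + 12*2**n*n**2 + 14*2**n*n + 8*2**n - 72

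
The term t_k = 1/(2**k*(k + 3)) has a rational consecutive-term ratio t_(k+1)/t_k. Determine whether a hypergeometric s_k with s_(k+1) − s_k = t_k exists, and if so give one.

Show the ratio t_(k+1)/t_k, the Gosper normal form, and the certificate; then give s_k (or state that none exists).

Step 1: r(k) = (k + 3)/(2*(k + 4)).
Gosper form: A/B · C(k+1)/C(k) with A=k/2 + 3/2, B=k + 4, C=1.
Key eq: (k/2 + 3/2)·f(k+1) = (k + 3)·f(k) + (1).
Degrees (1,1,0) ⇒ d ≤ -1.
Bound -1 < 0, so the key equation has no polynomial solution.

no hypergeometric antidifference exists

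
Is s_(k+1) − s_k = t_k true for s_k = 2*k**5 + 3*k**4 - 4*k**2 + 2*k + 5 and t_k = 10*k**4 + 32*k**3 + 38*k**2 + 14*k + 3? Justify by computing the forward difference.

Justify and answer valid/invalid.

s_(k+1) = 2*k + 2*(k + 1)**5 + 3*(k + 1)**4 - 4*(k + 1)**2 + 7
s_(k+1) − s_k = 10*k**4 + 32*k**3 + 38*k**2 + 14*k + 3
(s_(k+1) − s_k) − t_k = 0

Valid: the claim telescopes to t_k.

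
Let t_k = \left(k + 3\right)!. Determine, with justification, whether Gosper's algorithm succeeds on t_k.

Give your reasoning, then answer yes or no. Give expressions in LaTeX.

No. Not Gosper-summable.

Compute t_(k+1)/t_k: get k + 4.
Gosper form: A/B · C(k+1)/C(k) with A=k + 4, B=1, C=1.
Key eq: (k + 4)·f(k+1) = (1)·f(k) + (1).
From deg A=1, deg B=0, deg C=0: d=-1.
Negative degree bound (-1): no f exists, t_k not Gosper-summable.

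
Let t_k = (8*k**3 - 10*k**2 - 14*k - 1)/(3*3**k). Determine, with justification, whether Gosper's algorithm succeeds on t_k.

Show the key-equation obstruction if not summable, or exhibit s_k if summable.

Compute t_(k+1)/t_k: get (8*k**3 + 14*k**2 - 10*k - 17)/(3*(8*k**3 - 10*k**2 - 14*k - 1)).
Factor: A=1/3; B=1; C=k**3 - 5*k**2/4 - 7*k/4 - 1/8.
Key eq: (1/3)·f(k+1) = (1)·f(k) + (k**3 - 5*k**2/4 - 7*k/4 - 1/8).
Bound: deg f ≤ 3.
Solve for f: f(k) = -3*(4*k**3 + k**2 + 2)/8 (degree 3 ≤ 3).
Get s_k = R·t_k = (-4*k**3 - k**2 - 2)/3**k with R(k) = B(k−1)f(k)/C(k) = -3*(4*k**3 + k**2 + 2)/(8*k**3 - 10*k**2 - 14*k - 1).
Δs = (8*k**3 - 10*k**2 - 14*k - 1)/(3*3**k), as required.

Yes. s_k = (-4*k**3 - k**2 - 2)/3**k.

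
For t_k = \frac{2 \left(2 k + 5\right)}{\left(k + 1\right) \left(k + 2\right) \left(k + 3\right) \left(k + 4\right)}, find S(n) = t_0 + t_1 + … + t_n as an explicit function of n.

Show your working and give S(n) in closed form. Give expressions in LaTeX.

S(n) = \frac{2 \left(n^{2} + 6 n + 5\right)}{3 \left(n^{2} + 6 n + 8\right)}

Step 1: r(k) = (k + 1)*(2*k + 7)/((k + 5)*(2*k + 5)).
Normal form (A,B,C) = (k + 1, k + 5, k + 5/2).
Solve (k + 1)·f(k+1) − (k + 4)·f(k) = k + 5/2.
deg f ≤ 3 (via 1,1,1).
Coefficient equations give f(k) = k*(k + 2)*(k + 4)/6.
Certificate R = B(k−1)f/C = k*(k + 2)*(k + 4)**2/(3*(2*k + 5)) gives s_k = 2*k*(k + 4)/(3*(k**2 + 4*k + 3)).
s_(k+1) − s_k = 2*(2*k + 5)/(k**4 + 10*k**3 + 35*k**2 + 50*k + 24) = t_k.
Σ_(k=0)^n t_k = s_(n+1) − s_(0) = (2*(n**2 + 6*n + 5)/(3*(n**2 + 6*n + 8))) − (0), i.e. 2*(n**2 + 6*n + 5)/(3*(n**2 + 6*n + 8)).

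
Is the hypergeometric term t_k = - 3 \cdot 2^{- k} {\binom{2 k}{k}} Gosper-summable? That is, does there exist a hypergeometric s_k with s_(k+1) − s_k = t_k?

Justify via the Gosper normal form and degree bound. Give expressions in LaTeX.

No; the degree bound rules out any f.

t_(k+1)/t_k = (2*k + 1)/(k + 1).
So A=2*k + 1 and B=k + 1, with C=1.
Set up (2*k + 1)·f(k+1) − (k)·f(k) − (1) = 0.
d = -1 from the (1,1,0) case.
d = -1 < 0 ⇒ no nonzero polynomial f; not summable.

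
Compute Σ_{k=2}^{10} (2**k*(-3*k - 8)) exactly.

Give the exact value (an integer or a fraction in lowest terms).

t_(k+1)/t_k = 2*(3*k + 11)/(3*k + 8).
A = 2, B = 1, C = k + 8/3.
Key eq: (2)·f(k+1) = (1)·f(k) + (k + 8/3).
Bound: deg f ≤ 1.
Solve for f: f(k) = (3*k + 2)/3 (degree 1 ≤ 1).
Certificate R = B(k−1)f/C = (3*k + 2)/(3*k + 8) gives s_k = 2**k*(-3*k - 2).
s_(k+1) − s_k = 2**k*(-3*k - 8) = t_k.
Sum = s_(11) − s_(2); s_(11) = -71680, s_(2) = -32 ⇒ -71648.

Σ = -71648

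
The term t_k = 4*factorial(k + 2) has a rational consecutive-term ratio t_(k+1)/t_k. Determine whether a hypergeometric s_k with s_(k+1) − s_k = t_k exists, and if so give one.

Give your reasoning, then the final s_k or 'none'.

Compute t_(k+1)/t_k: get k + 3.
Gosper form: A/B · C(k+1)/C(k) with A=k + 3, B=1, C=1.
Need (k + 3)·f(k+1) − (1)·f(k) = 1.
deg f ≤ -1 (via 1,0,0).
Negative degree bound (-1): no f exists, t_k not Gosper-summable.

none (Gosper's algorithm certifies no s_k)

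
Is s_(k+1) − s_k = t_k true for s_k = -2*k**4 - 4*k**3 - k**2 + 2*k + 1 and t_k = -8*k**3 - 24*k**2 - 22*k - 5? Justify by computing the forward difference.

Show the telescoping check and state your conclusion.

valid (s_(k+1) − s_k reduces to t_k)

s_(k+1) = -2*k**4 - 12*k**3 - 25*k**2 - 20*k - 4
s_(k+1) − s_k = -8*k**3 - 24*k**2 - 22*k - 5
(s_(k+1) − s_k) − t_k = 0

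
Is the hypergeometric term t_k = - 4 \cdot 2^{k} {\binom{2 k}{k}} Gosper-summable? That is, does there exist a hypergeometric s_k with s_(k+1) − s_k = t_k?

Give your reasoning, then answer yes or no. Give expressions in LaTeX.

r(k) = 4*(2*k + 1)/(k + 1) after simplifying.
Normal form (A,B,C) = (8*k + 4, k + 1, 1).
Need (8*k + 4)·f(k+1) − (k)·f(k) = 1.
From deg A=1, deg B=1, deg C=0: d=-1.
Negative degree bound (-1): no f exists, t_k not Gosper-summable.

No — negative degree bound, so no certificate f.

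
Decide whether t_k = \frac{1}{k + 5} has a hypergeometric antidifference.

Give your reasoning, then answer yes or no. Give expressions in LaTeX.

No — t_k has no hypergeometric antidifference.

t_(k+1)/t_k = (k + 5)/(k + 6).
A = k + 5, B = k + 6, C = 1.
Need (k + 5)·f(k+1) − (k + 5)·f(k) = 1.
d = 0 from the (1,1,0) case.
Write f(k) = c0. Then LHS − RHS = -1, requiring -1 = 0: contradictory. No certificate.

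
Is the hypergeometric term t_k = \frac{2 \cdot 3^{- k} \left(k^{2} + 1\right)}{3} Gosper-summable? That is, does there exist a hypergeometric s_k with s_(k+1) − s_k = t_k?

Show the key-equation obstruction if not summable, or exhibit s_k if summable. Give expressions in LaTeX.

Yes. s_k = 3^{- k} \left(- k^{2} - k - 2\right).

r(k) = ((k + 1)**2 + 1)/(3*(k**2 + 1)) after simplifying.
Factor: A=1/3; B=1; C=k**2 + 1.
Set up (1/3)·f(k+1) − (1)·f(k) − (k**2 + 1) = 0.
From deg A=0, deg B=0, deg C=2: d=2.
Match coefficients ⇒ f(k) = -3*(k**2 + k + 2)/2.
R(k) = B(k−1)·f(k)/C(k) = -3*(k**2 + k + 2)/(2*(k**2 + 1)); s_k = R·t_k = (-k**2 - k - 2)/3**k.
s_(k+1) − s_k = 2*(k**2 + 1)/(3*3**k) = t_k.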